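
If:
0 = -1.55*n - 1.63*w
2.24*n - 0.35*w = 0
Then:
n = 0.00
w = 0.00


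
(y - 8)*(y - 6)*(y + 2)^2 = y^4 - 10*y^3 - 4*y^2 + 136*y + 192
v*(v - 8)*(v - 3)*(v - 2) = v^4 - 13*v^3 + 46*v^2 - 48*v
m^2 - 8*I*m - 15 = (m - 5*I)*(m - 3*I)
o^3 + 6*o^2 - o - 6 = (o - 1)*(o + 1)*(o + 6)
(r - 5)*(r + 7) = r^2 + 2*r - 35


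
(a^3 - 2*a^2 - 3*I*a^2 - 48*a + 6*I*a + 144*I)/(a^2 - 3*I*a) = a - 2 - 48/a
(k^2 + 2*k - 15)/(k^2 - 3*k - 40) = (k - 3)/(k - 8)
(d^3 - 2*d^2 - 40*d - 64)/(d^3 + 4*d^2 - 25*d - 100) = (d^2 - 6*d - 16)/(d^2 - 25)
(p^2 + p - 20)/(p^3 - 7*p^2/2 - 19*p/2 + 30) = 2*(p + 5)/(2*p^2 + p - 15)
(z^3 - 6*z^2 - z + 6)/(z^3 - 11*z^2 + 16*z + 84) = (z^2 - 1)/(z^2 - 5*z - 14)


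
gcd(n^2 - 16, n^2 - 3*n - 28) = n + 4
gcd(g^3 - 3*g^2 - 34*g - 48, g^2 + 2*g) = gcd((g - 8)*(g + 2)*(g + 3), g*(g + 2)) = g + 2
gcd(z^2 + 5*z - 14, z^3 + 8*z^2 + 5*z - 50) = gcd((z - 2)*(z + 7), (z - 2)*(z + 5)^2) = z - 2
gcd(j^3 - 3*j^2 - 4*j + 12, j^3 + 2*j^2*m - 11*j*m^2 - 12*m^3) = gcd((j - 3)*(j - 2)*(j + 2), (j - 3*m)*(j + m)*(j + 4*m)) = 1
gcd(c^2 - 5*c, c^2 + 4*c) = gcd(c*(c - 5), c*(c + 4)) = c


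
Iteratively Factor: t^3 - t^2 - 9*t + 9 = (t + 3)*(t^2 - 4*t + 3) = (t - 1)*(t + 3)*(t - 3)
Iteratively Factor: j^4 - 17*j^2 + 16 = (j - 4)*(j^3 + 4*j^2 - j - 4) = (j - 4)*(j + 1)*(j^2 + 3*j - 4) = (j - 4)*(j - 1)*(j + 1)*(j + 4)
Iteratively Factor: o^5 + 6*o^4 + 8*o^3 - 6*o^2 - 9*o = (o + 1)*(o^4 + 5*o^3 + 3*o^2 - 9*o) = o*(o + 1)*(o^3 + 5*o^2 + 3*o - 9) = o*(o + 1)*(o + 3)*(o^2 + 2*o - 3) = o*(o + 1)*(o + 3)^2*(o - 1)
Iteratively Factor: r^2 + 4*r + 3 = (r + 1)*(r + 3)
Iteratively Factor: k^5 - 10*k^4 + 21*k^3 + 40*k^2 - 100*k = (k - 5)*(k^4 - 5*k^3 - 4*k^2 + 20*k) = k*(k - 5)*(k^3 - 5*k^2 - 4*k + 20) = k*(k - 5)*(k - 2)*(k^2 - 3*k - 10) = k*(k - 5)*(k - 2)*(k + 2)*(k - 5)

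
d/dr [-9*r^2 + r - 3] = 1 - 18*r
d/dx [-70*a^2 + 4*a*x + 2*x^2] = 4*a + 4*x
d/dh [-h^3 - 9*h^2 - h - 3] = -3*h^2 - 18*h - 1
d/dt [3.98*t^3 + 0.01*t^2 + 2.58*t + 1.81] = 11.94*t^2 + 0.02*t + 2.58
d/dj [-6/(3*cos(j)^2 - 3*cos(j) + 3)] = 2*(1 - 2*cos(j))*sin(j)/(sin(j)^2 + cos(j) - 2)^2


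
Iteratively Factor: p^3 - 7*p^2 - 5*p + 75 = (p + 3)*(p^2 - 10*p + 25) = (p - 5)*(p + 3)*(p - 5)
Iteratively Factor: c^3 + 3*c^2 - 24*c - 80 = (c + 4)*(c^2 - c - 20) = (c - 5)*(c + 4)*(c + 4)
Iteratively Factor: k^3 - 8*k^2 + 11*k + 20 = (k - 4)*(k^2 - 4*k - 5) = (k - 4)*(k + 1)*(k - 5)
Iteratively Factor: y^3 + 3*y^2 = (y)*(y^2 + 3*y) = y*(y + 3)*(y)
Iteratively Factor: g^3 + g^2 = (g)*(g^2 + g) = g^2*(g + 1)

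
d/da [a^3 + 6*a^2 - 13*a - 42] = 3*a^2 + 12*a - 13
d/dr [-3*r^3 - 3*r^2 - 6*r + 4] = -9*r^2 - 6*r - 6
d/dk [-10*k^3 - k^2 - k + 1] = -30*k^2 - 2*k - 1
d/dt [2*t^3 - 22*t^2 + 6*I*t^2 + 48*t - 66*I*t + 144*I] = 6*t^2 + t*(-44 + 12*I) + 48 - 66*I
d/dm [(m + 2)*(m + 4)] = 2*m + 6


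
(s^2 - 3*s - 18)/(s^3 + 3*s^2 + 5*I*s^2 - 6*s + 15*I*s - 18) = (s - 6)/(s^2 + 5*I*s - 6)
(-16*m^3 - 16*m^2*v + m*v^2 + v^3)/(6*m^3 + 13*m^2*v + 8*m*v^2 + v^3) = (-16*m^2 + v^2)/(6*m^2 + 7*m*v + v^2)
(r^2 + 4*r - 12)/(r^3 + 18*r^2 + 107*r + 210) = (r - 2)/(r^2 + 12*r + 35)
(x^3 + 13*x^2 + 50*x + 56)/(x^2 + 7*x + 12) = (x^2 + 9*x + 14)/(x + 3)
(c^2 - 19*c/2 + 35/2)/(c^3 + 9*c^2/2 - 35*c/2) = (c - 7)/(c*(c + 7))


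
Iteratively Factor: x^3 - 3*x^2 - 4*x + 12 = (x + 2)*(x^2 - 5*x + 6) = (x - 3)*(x + 2)*(x - 2)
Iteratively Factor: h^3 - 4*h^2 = (h)*(h^2 - 4*h) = h^2*(h - 4)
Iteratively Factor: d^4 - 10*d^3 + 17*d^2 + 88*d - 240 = (d - 4)*(d^3 - 6*d^2 - 7*d + 60) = (d - 4)^2*(d^2 - 2*d - 15) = (d - 4)^2*(d + 3)*(d - 5)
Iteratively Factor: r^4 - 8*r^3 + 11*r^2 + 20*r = (r + 1)*(r^3 - 9*r^2 + 20*r) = (r - 5)*(r + 1)*(r^2 - 4*r) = (r - 5)*(r - 4)*(r + 1)*(r)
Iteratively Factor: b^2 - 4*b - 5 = (b + 1)*(b - 5)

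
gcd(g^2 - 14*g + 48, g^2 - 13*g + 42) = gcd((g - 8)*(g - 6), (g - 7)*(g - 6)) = g - 6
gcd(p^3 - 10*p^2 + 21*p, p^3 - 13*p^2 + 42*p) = p^2 - 7*p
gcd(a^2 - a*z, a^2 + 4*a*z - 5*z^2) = -a + z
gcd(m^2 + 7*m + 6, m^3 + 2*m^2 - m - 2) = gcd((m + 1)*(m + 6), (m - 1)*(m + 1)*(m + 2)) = m + 1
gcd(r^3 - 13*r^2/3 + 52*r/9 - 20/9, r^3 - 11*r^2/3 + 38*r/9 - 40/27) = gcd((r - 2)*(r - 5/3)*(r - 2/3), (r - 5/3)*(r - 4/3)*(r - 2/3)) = r^2 - 7*r/3 + 10/9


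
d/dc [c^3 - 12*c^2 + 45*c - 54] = 3*c^2 - 24*c + 45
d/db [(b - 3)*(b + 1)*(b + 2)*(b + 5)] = 4*b^3 + 15*b^2 - 14*b - 41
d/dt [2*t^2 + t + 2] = 4*t + 1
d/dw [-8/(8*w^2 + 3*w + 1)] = 8*(16*w + 3)/(8*w^2 + 3*w + 1)^2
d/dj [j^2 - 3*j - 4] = 2*j - 3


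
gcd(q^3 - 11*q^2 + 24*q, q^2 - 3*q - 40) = q - 8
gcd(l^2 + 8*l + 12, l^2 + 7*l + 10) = l + 2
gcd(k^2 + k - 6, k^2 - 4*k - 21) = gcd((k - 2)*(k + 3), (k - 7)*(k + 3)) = k + 3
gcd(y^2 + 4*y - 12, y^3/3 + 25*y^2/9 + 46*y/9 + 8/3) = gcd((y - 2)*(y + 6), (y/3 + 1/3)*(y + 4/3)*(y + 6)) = y + 6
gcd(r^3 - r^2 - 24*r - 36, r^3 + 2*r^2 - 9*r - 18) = r^2 + 5*r + 6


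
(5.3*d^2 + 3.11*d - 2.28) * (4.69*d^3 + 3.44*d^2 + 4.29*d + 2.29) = 24.857*d^5 + 32.8179*d^4 + 22.7422*d^3 + 17.6357*d^2 - 2.6593*d - 5.2212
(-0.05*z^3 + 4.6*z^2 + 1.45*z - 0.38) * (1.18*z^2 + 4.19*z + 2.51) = -0.059*z^5 + 5.2185*z^4 + 20.8595*z^3 + 17.1731*z^2 + 2.0473*z - 0.9538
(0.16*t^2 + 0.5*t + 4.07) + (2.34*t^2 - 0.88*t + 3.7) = 2.5*t^2 - 0.38*t + 7.77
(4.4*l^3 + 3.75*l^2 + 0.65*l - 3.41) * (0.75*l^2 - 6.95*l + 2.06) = 3.3*l^5 - 27.7675*l^4 - 16.511*l^3 + 0.65*l^2 + 25.0385*l - 7.0246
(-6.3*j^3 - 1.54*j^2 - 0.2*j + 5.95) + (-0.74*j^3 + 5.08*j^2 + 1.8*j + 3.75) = -7.04*j^3 + 3.54*j^2 + 1.6*j + 9.7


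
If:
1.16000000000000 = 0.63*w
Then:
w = 1.84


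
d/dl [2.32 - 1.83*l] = -1.83000000000000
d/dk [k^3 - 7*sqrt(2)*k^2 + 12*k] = 3*k^2 - 14*sqrt(2)*k + 12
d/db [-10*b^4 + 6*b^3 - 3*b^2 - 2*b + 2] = -40*b^3 + 18*b^2 - 6*b - 2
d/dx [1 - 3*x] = -3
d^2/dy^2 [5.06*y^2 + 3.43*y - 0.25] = 10.1200000000000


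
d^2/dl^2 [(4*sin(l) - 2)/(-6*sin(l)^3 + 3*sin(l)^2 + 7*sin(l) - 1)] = 2*(288*sin(l)^7 - 432*sin(l)^6 + 120*sin(l)^5 + 498*sin(l)^4 - 465*sin(l)^3 - 101*sin(l)^2 + 49*sin(l) + 76)/(6*sin(l)^3 - 3*sin(l)^2 - 7*sin(l) + 1)^3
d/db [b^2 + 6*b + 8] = 2*b + 6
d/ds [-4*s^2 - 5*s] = -8*s - 5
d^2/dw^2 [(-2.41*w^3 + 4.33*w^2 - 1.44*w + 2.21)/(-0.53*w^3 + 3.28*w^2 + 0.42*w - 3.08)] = (5.94649400000002*w^6 + 5.64577199999991*w^5 - 75.4614*w^4 + 253.525024*w^3 - 449.078388*w^2 + 227.836728*w - 123.858952)/(0.148877*w^9 - 2.764056*w^8 + 16.751922*w^7 - 28.311268*w^6 - 45.40074*w^5 + 93.558192*w^4 + 40.467336*w^3 - 91.71624*w^2 - 11.952864*w + 29.218112)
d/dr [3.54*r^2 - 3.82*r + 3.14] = 7.08*r - 3.82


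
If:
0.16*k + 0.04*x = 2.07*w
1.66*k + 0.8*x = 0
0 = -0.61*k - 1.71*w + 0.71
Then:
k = 1.05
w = 0.04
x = -2.19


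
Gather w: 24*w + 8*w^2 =8*w^2 + 24*w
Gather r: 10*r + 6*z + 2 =10*r + 6*z + 2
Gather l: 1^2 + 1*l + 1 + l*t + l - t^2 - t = l*(t + 2) - t^2 - t + 2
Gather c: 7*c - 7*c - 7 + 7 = 0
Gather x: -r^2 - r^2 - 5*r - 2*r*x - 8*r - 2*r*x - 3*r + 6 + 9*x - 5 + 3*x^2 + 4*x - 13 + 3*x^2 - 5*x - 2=-2*r^2 - 16*r + 6*x^2 + x*(8 - 4*r) - 14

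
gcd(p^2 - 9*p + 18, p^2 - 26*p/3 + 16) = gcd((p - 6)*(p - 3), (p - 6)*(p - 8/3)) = p - 6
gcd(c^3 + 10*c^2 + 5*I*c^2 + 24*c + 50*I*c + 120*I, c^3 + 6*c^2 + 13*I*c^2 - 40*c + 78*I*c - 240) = c^2 + c*(6 + 5*I) + 30*I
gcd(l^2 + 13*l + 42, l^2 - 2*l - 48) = l + 6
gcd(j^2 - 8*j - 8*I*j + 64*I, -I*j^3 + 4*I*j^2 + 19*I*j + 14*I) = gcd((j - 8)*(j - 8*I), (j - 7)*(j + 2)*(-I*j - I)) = 1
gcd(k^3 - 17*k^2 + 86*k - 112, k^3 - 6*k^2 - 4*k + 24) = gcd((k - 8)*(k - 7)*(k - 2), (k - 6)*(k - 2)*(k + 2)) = k - 2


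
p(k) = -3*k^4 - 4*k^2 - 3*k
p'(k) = -12*k^3 - 8*k - 3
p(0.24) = -0.96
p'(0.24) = -5.09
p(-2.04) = -62.48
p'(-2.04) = 115.20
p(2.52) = -153.94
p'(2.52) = -215.20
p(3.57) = -548.99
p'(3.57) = -577.55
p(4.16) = -980.15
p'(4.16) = -900.18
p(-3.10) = -306.20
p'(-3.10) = 379.29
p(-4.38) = -1167.72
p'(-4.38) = 1040.37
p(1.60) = -34.70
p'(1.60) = -64.95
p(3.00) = -288.00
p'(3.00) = -351.00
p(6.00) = -4050.00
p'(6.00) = -2643.00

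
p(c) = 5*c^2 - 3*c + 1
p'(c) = 10*c - 3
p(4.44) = 86.25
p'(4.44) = 41.40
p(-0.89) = 7.63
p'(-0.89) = -11.90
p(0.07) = 0.81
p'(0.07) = -2.30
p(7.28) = 244.15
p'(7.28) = 69.80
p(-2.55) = 41.16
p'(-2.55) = -28.50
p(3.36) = 47.37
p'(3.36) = 30.60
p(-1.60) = 18.60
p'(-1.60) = -19.00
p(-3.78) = 83.78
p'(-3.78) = -40.80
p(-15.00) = 1171.00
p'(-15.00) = -153.00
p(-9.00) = 433.00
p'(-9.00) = -93.00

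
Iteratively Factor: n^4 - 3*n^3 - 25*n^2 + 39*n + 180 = (n + 3)*(n^3 - 6*n^2 - 7*n + 60) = (n - 4)*(n + 3)*(n^2 - 2*n - 15) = (n - 5)*(n - 4)*(n + 3)*(n + 3)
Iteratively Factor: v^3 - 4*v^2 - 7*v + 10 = (v - 5)*(v^2 + v - 2) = (v - 5)*(v - 1)*(v + 2)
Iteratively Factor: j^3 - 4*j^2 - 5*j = (j - 5)*(j^2 + j) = (j - 5)*(j + 1)*(j)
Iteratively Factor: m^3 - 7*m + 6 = (m - 1)*(m^2 + m - 6) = (m - 1)*(m + 3)*(m - 2)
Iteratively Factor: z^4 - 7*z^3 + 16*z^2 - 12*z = (z)*(z^3 - 7*z^2 + 16*z - 12) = z*(z - 2)*(z^2 - 5*z + 6) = z*(z - 3)*(z - 2)*(z - 2)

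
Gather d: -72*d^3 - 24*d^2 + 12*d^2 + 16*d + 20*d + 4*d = -72*d^3 - 12*d^2 + 40*d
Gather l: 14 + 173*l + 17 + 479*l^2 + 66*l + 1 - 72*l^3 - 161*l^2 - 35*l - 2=-72*l^3 + 318*l^2 + 204*l + 30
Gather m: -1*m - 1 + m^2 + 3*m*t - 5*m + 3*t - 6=m^2 + m*(3*t - 6) + 3*t - 7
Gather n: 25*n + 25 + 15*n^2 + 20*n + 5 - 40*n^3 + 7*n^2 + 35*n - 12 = -40*n^3 + 22*n^2 + 80*n + 18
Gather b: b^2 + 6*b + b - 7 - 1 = b^2 + 7*b - 8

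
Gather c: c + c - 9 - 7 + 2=2*c - 14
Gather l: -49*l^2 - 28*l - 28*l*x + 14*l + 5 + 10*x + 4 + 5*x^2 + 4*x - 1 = -49*l^2 + l*(-28*x - 14) + 5*x^2 + 14*x + 8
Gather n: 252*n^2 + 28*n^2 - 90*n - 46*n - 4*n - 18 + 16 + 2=280*n^2 - 140*n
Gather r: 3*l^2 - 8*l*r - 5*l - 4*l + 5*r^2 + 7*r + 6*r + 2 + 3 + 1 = 3*l^2 - 9*l + 5*r^2 + r*(13 - 8*l) + 6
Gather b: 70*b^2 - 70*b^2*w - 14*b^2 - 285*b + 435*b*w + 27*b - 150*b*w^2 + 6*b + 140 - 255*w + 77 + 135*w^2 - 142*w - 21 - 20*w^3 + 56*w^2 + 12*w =b^2*(56 - 70*w) + b*(-150*w^2 + 435*w - 252) - 20*w^3 + 191*w^2 - 385*w + 196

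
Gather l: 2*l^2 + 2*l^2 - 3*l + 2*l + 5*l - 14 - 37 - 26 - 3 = 4*l^2 + 4*l - 80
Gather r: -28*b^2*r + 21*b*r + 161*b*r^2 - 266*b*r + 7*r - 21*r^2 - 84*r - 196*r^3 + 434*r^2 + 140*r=-196*r^3 + r^2*(161*b + 413) + r*(-28*b^2 - 245*b + 63)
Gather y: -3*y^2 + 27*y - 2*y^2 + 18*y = -5*y^2 + 45*y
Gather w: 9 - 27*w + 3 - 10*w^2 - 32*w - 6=-10*w^2 - 59*w + 6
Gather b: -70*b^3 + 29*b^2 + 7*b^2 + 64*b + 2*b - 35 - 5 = -70*b^3 + 36*b^2 + 66*b - 40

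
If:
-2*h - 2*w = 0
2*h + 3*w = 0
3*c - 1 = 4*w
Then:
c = 1/3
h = 0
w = 0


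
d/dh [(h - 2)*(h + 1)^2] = 3*h^2 - 3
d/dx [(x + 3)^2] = 2*x + 6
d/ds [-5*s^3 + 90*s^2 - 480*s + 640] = -15*s^2 + 180*s - 480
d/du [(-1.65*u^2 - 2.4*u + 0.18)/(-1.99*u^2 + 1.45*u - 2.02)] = (-7.1685*u^2 + 7.3824*u + 4.587)/(3.9601*u^4 - 5.771*u^3 + 10.1421*u^2 - 5.858*u + 4.0804)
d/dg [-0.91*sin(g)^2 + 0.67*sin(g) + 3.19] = (0.67 - 1.82*sin(g))*cos(g)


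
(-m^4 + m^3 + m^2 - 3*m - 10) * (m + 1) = -m^5 + 2*m^3 - 2*m^2 - 13*m - 10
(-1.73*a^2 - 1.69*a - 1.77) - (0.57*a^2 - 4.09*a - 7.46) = -2.3*a^2 + 2.4*a + 5.69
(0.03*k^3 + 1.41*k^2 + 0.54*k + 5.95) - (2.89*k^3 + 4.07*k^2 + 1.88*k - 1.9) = -2.86*k^3 - 2.66*k^2 - 1.34*k + 7.85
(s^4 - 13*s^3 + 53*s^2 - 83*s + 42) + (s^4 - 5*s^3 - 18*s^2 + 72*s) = 2*s^4 - 18*s^3 + 35*s^2 - 11*s + 42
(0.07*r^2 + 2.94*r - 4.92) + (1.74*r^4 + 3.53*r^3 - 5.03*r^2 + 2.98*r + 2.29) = 1.74*r^4 + 3.53*r^3 - 4.96*r^2 + 5.92*r - 2.63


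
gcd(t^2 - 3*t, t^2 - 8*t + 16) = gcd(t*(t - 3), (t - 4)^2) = 1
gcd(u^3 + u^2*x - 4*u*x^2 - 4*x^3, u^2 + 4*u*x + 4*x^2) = u + 2*x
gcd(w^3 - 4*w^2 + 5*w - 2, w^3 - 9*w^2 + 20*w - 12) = w^2 - 3*w + 2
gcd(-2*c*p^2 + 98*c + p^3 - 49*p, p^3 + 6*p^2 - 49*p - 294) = p^2 - 49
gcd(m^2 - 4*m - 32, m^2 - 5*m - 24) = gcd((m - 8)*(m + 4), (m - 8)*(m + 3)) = m - 8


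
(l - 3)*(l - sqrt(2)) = l^2 - 3*l - sqrt(2)*l + 3*sqrt(2)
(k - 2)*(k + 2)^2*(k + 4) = k^4 + 6*k^3 + 4*k^2 - 24*k - 32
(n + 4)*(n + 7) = n^2 + 11*n + 28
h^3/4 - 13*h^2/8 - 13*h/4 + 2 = (h/4 + 1/2)*(h - 8)*(h - 1/2)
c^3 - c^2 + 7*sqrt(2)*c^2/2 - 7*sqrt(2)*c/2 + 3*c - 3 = (c - 1)*(c + sqrt(2)/2)*(c + 3*sqrt(2))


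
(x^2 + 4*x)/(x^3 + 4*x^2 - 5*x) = (x + 4)/(x^2 + 4*x - 5)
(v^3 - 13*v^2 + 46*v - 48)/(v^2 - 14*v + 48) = (v^2 - 5*v + 6)/(v - 6)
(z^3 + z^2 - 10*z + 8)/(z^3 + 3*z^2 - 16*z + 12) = (z + 4)/(z + 6)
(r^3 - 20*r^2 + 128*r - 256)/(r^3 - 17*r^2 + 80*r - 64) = (r - 4)/(r - 1)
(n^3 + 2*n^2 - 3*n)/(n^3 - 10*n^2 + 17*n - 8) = n*(n + 3)/(n^2 - 9*n + 8)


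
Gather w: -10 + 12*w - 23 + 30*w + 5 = 42*w - 28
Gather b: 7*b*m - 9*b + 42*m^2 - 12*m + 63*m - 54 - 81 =b*(7*m - 9) + 42*m^2 + 51*m - 135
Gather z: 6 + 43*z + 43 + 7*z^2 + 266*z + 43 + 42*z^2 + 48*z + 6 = 49*z^2 + 357*z + 98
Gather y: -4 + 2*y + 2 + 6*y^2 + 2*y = 6*y^2 + 4*y - 2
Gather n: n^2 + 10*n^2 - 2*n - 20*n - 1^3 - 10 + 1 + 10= 11*n^2 - 22*n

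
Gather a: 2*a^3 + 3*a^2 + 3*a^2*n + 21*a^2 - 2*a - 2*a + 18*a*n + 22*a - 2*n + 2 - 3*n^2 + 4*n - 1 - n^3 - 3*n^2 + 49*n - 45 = 2*a^3 + a^2*(3*n + 24) + a*(18*n + 18) - n^3 - 6*n^2 + 51*n - 44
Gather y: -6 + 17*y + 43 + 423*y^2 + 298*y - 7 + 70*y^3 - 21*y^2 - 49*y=70*y^3 + 402*y^2 + 266*y + 30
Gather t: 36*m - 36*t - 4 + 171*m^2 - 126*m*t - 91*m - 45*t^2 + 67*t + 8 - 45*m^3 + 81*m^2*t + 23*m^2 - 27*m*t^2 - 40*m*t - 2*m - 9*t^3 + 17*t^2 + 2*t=-45*m^3 + 194*m^2 - 57*m - 9*t^3 + t^2*(-27*m - 28) + t*(81*m^2 - 166*m + 33) + 4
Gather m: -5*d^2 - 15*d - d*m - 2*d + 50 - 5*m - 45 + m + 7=-5*d^2 - 17*d + m*(-d - 4) + 12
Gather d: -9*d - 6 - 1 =-9*d - 7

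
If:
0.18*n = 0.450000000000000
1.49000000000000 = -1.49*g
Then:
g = -1.00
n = 2.50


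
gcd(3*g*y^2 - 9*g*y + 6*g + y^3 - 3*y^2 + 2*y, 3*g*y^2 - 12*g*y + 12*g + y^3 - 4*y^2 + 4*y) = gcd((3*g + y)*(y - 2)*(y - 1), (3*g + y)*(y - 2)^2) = 3*g*y - 6*g + y^2 - 2*y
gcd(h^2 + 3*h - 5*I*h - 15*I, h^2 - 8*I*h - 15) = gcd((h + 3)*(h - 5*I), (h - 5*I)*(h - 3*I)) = h - 5*I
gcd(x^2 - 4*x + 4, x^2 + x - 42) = 1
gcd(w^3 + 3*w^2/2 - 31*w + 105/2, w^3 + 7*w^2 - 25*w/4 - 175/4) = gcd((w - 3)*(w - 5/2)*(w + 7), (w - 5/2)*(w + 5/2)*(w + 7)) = w^2 + 9*w/2 - 35/2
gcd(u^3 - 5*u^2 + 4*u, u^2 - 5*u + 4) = u^2 - 5*u + 4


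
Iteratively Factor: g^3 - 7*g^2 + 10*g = (g)*(g^2 - 7*g + 10) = g*(g - 2)*(g - 5)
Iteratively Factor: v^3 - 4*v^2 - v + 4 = (v + 1)*(v^2 - 5*v + 4) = (v - 1)*(v + 1)*(v - 4)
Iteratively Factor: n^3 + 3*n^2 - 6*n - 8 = (n + 4)*(n^2 - n - 2) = (n - 2)*(n + 4)*(n + 1)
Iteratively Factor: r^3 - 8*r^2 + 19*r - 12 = (r - 3)*(r^2 - 5*r + 4) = (r - 3)*(r - 1)*(r - 4)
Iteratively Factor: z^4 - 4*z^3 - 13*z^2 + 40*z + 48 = (z + 3)*(z^3 - 7*z^2 + 8*z + 16) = (z + 1)*(z + 3)*(z^2 - 8*z + 16) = (z - 4)*(z + 1)*(z + 3)*(z - 4)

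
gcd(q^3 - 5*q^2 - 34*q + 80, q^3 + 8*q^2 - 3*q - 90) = q + 5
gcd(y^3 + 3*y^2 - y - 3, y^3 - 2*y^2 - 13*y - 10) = y + 1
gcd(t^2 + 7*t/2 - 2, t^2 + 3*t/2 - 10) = t + 4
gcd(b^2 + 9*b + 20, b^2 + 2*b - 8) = b + 4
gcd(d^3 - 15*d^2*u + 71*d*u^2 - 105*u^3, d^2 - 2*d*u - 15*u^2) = -d + 5*u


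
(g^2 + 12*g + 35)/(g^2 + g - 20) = (g + 7)/(g - 4)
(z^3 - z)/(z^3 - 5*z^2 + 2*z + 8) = z*(z - 1)/(z^2 - 6*z + 8)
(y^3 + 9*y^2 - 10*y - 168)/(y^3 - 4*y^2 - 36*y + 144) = (y + 7)/(y - 6)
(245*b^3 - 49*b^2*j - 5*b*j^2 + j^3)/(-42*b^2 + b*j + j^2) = (-35*b^2 + 12*b*j - j^2)/(6*b - j)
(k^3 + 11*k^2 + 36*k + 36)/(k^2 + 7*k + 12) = (k^2 + 8*k + 12)/(k + 4)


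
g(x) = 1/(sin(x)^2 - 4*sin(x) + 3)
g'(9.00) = -1.25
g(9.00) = 0.66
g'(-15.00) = -0.11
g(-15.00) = 0.17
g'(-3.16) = -0.46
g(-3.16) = 0.34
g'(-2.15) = -0.06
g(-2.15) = 0.14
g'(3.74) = -0.14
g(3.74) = 0.18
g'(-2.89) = -0.26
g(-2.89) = 0.25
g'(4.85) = 0.01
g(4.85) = 0.13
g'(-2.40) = -0.10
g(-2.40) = 0.16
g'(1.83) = -114.81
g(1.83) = 14.72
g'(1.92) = -46.92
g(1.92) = 8.04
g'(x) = (-2*sin(x)*cos(x) + 4*cos(x))/(sin(x)^2 - 4*sin(x) + 3)^2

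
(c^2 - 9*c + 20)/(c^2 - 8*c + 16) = (c - 5)/(c - 4)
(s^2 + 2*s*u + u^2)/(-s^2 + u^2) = (-s - u)/(s - u)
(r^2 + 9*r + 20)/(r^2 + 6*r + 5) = (r + 4)/(r + 1)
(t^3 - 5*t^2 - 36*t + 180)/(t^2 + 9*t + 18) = (t^2 - 11*t + 30)/(t + 3)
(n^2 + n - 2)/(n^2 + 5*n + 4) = (n^2 + n - 2)/(n^2 + 5*n + 4)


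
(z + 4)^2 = z^2 + 8*z + 16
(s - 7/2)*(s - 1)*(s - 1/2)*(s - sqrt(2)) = s^4 - 5*s^3 - sqrt(2)*s^3 + 23*s^2/4 + 5*sqrt(2)*s^2 - 23*sqrt(2)*s/4 - 7*s/4 + 7*sqrt(2)/4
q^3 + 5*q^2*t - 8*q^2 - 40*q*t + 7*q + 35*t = (q - 7)*(q - 1)*(q + 5*t)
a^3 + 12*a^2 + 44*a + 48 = (a + 2)*(a + 4)*(a + 6)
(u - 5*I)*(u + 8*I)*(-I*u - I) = -I*u^3 + 3*u^2 - I*u^2 + 3*u - 40*I*u - 40*I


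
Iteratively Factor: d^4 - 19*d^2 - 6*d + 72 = (d + 3)*(d^3 - 3*d^2 - 10*d + 24) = (d + 3)^2*(d^2 - 6*d + 8) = (d - 2)*(d + 3)^2*(d - 4)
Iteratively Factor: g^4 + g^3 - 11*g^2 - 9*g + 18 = (g - 3)*(g^3 + 4*g^2 + g - 6) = (g - 3)*(g + 3)*(g^2 + g - 2) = (g - 3)*(g + 2)*(g + 3)*(g - 1)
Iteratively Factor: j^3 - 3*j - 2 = (j + 1)*(j^2 - j - 2) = (j - 2)*(j + 1)*(j + 1)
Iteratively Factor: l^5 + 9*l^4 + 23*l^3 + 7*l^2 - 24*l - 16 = (l + 4)*(l^4 + 5*l^3 + 3*l^2 - 5*l - 4) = (l + 4)^2*(l^3 + l^2 - l - 1) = (l + 1)*(l + 4)^2*(l^2 - 1) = (l - 1)*(l + 1)*(l + 4)^2*(l + 1)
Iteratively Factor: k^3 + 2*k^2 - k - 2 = (k - 1)*(k^2 + 3*k + 2) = (k - 1)*(k + 2)*(k + 1)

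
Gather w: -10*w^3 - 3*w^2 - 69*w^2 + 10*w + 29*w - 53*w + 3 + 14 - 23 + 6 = -10*w^3 - 72*w^2 - 14*w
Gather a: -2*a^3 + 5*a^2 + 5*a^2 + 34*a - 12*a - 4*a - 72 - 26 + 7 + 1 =-2*a^3 + 10*a^2 + 18*a - 90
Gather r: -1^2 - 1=-2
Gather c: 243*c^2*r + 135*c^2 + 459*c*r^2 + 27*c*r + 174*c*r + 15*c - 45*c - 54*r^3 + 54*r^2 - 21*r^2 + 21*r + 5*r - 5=c^2*(243*r + 135) + c*(459*r^2 + 201*r - 30) - 54*r^3 + 33*r^2 + 26*r - 5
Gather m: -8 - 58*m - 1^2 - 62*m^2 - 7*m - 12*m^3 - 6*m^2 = -12*m^3 - 68*m^2 - 65*m - 9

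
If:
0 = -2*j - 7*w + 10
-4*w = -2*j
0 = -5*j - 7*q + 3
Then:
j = 20/11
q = -67/77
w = 10/11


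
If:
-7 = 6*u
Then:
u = -7/6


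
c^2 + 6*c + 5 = (c + 1)*(c + 5)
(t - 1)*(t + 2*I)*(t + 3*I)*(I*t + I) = I*t^4 - 5*t^3 - 7*I*t^2 + 5*t + 6*I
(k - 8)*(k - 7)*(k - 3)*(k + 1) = k^4 - 17*k^3 + 83*k^2 - 67*k - 168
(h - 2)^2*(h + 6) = h^3 + 2*h^2 - 20*h + 24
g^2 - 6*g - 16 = (g - 8)*(g + 2)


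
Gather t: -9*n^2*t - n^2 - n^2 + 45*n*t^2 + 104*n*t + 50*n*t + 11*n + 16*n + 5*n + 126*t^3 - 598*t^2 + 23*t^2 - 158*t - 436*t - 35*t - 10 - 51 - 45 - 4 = -2*n^2 + 32*n + 126*t^3 + t^2*(45*n - 575) + t*(-9*n^2 + 154*n - 629) - 110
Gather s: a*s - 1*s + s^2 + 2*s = s^2 + s*(a + 1)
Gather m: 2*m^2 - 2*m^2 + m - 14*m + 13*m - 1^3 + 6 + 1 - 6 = 0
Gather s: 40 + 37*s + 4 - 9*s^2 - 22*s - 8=-9*s^2 + 15*s + 36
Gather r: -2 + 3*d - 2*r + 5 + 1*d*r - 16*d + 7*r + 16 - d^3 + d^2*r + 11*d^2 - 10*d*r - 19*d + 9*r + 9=-d^3 + 11*d^2 - 32*d + r*(d^2 - 9*d + 14) + 28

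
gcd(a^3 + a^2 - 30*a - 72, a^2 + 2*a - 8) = a + 4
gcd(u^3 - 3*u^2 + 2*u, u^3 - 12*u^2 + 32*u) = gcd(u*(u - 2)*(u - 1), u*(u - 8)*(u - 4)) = u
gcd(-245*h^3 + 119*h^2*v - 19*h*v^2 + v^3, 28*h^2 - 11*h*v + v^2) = -7*h + v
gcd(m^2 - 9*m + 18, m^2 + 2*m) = 1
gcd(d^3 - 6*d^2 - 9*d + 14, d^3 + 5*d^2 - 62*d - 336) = 1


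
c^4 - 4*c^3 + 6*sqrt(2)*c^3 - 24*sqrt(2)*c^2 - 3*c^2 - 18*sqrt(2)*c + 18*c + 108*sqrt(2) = (c - 3)^2*(c + 2)*(c + 6*sqrt(2))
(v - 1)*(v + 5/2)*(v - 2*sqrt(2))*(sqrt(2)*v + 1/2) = sqrt(2)*v^4 - 7*v^3/2 + 3*sqrt(2)*v^3/2 - 21*v^2/4 - 7*sqrt(2)*v^2/2 - 3*sqrt(2)*v/2 + 35*v/4 + 5*sqrt(2)/2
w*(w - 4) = w^2 - 4*w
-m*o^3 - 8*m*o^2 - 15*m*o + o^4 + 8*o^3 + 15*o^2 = o*(-m + o)*(o + 3)*(o + 5)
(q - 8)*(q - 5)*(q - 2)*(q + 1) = q^4 - 14*q^3 + 51*q^2 - 14*q - 80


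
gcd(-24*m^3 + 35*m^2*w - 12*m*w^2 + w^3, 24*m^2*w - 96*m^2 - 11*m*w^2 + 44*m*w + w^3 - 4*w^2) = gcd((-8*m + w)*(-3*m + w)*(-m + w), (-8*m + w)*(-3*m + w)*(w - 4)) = 24*m^2 - 11*m*w + w^2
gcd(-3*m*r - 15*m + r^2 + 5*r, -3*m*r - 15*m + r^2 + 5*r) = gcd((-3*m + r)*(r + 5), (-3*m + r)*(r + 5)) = -3*m*r - 15*m + r^2 + 5*r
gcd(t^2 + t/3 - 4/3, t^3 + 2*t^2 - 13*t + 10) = t - 1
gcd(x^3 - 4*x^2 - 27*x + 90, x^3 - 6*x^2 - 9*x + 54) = x^2 - 9*x + 18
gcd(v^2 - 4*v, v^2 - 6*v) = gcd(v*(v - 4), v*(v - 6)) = v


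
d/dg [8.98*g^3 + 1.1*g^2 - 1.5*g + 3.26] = 26.94*g^2 + 2.2*g - 1.5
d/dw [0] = 0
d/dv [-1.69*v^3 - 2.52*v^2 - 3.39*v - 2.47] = -5.07*v^2 - 5.04*v - 3.39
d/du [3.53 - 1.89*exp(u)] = -1.89*exp(u)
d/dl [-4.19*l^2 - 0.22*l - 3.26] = -8.38*l - 0.22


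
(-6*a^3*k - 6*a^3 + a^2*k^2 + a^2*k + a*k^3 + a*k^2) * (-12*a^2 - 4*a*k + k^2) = 72*a^5*k + 72*a^5 + 12*a^4*k^2 + 12*a^4*k - 22*a^3*k^3 - 22*a^3*k^2 - 3*a^2*k^4 - 3*a^2*k^3 + a*k^5 + a*k^4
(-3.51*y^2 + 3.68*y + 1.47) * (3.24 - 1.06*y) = 3.7206*y^3 - 15.2732*y^2 + 10.365*y + 4.7628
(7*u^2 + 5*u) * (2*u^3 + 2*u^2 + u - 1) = 14*u^5 + 24*u^4 + 17*u^3 - 2*u^2 - 5*u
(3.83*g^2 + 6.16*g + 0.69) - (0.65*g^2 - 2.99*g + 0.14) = 3.18*g^2 + 9.15*g + 0.55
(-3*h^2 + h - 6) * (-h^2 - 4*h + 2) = 3*h^4 + 11*h^3 - 4*h^2 + 26*h - 12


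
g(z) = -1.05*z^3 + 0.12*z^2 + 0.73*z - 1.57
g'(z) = -3.15*z^2 + 0.24*z + 0.73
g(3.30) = -35.59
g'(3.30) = -32.78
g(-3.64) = 48.00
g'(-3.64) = -41.88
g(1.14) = -2.14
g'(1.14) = -3.09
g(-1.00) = -1.13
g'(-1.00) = -2.66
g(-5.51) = 173.70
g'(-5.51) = -96.23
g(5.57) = -175.23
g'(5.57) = -95.66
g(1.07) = -1.94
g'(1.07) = -2.62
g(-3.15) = 30.14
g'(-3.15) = -31.28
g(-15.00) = 3558.23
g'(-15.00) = -711.62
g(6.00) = -219.67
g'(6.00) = -111.23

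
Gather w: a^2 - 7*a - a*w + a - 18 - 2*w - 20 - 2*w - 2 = a^2 - 6*a + w*(-a - 4) - 40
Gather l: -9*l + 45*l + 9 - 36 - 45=36*l - 72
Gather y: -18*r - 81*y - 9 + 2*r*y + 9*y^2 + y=-18*r + 9*y^2 + y*(2*r - 80) - 9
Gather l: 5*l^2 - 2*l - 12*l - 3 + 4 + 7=5*l^2 - 14*l + 8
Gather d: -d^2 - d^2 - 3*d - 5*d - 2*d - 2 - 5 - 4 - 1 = -2*d^2 - 10*d - 12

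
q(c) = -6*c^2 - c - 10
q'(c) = -12*c - 1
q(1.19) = -19.69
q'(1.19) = -15.28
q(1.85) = -32.38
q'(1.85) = -23.20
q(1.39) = -22.98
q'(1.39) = -17.68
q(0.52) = -12.14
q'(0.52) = -7.24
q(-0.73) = -12.47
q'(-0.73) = 7.76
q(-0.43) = -10.68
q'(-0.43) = 4.16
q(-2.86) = -56.22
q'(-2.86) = 33.32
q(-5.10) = -160.96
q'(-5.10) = 60.20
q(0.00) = -10.00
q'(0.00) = -1.00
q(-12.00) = -862.00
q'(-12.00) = 143.00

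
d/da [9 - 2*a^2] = -4*a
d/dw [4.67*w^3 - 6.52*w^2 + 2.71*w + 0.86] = 14.01*w^2 - 13.04*w + 2.71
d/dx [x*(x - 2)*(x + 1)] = 3*x^2 - 2*x - 2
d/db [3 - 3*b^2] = -6*b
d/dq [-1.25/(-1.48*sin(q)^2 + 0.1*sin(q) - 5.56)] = (0.125 - 3.7*sin(q))*cos(q)/(1.48*sin(q)^2 - 0.1*sin(q) + 5.56)^2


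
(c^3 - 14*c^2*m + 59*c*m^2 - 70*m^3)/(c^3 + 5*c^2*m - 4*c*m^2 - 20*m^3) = (c^2 - 12*c*m + 35*m^2)/(c^2 + 7*c*m + 10*m^2)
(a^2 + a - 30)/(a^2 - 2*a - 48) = (a - 5)/(a - 8)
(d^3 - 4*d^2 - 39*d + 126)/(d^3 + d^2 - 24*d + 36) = (d - 7)/(d - 2)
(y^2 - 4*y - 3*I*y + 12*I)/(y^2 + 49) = (y^2 - 4*y - 3*I*y + 12*I)/(y^2 + 49)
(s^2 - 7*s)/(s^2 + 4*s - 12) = s*(s - 7)/(s^2 + 4*s - 12)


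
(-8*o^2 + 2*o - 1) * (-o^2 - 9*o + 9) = 8*o^4 + 70*o^3 - 89*o^2 + 27*o - 9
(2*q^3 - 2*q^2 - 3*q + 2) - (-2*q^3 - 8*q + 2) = 4*q^3 - 2*q^2 + 5*q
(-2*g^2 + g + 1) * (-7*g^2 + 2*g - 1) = 14*g^4 - 11*g^3 - 3*g^2 + g - 1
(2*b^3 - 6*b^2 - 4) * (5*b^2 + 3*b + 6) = 10*b^5 - 24*b^4 - 6*b^3 - 56*b^2 - 12*b - 24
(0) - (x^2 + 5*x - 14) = -x^2 - 5*x + 14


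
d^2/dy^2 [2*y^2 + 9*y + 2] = 4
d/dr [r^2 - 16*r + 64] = 2*r - 16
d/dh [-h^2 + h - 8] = 1 - 2*h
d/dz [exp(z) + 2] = exp(z)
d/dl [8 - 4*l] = -4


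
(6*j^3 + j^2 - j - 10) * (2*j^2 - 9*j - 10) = 12*j^5 - 52*j^4 - 71*j^3 - 21*j^2 + 100*j + 100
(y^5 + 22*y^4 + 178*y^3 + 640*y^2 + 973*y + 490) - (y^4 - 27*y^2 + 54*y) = y^5 + 21*y^4 + 178*y^3 + 667*y^2 + 919*y + 490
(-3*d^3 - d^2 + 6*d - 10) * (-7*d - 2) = 21*d^4 + 13*d^3 - 40*d^2 + 58*d + 20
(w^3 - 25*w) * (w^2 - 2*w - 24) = w^5 - 2*w^4 - 49*w^3 + 50*w^2 + 600*w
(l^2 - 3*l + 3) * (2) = 2*l^2 - 6*l + 6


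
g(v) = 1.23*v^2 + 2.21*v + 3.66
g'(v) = 2.46*v + 2.21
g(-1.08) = 2.71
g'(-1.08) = -0.45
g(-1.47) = 3.07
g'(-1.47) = -1.41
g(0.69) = 5.77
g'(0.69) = 3.91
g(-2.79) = 7.07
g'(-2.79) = -4.65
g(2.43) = 16.29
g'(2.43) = 8.19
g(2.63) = 17.98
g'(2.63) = 8.68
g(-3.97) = 14.27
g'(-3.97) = -7.56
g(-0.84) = 2.67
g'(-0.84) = 0.14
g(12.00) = 207.30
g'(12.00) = 31.73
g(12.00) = 207.30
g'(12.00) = 31.73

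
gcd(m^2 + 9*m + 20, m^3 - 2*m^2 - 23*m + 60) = m + 5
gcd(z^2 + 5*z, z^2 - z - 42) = 1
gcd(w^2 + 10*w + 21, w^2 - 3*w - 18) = w + 3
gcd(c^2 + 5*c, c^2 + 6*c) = c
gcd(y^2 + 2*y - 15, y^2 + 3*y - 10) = y + 5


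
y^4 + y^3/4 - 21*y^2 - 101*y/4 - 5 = (y - 5)*(y + 1/4)*(y + 1)*(y + 4)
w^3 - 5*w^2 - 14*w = w*(w - 7)*(w + 2)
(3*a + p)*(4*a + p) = 12*a^2 + 7*a*p + p^2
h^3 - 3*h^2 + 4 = (h - 2)^2*(h + 1)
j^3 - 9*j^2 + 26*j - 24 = (j - 4)*(j - 3)*(j - 2)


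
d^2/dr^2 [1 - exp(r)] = -exp(r)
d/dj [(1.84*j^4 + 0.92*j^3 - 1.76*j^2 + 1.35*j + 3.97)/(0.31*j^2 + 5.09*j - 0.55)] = (1.1408*j^5 + 28.382*j^4 + 5.3176*j^3 - 10.8949*j^2 - 0.525399999999999*j - 20.9498)/(0.0961*j^4 + 3.1558*j^3 + 25.5671*j^2 - 5.599*j + 0.3025)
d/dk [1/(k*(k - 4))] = 2*(2 - k)/(k^2*(k^2 - 8*k + 16))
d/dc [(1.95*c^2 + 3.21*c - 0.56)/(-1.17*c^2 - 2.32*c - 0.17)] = (-0.7683*c^2 - 1.9734*c - 1.8449)/(1.3689*c^4 + 5.4288*c^3 + 5.7802*c^2 + 0.7888*c + 0.0289)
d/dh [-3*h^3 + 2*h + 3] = 2 - 9*h^2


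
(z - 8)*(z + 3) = z^2 - 5*z - 24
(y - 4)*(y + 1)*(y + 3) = y^3 - 13*y - 12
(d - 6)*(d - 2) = d^2 - 8*d + 12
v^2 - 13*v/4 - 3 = (v - 4)*(v + 3/4)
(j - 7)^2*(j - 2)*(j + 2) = j^4 - 14*j^3 + 45*j^2 + 56*j - 196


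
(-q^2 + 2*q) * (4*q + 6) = -4*q^3 + 2*q^2 + 12*q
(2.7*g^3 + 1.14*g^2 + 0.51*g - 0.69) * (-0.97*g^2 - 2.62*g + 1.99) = -2.619*g^5 - 8.1798*g^4 + 1.8915*g^3 + 1.6017*g^2 + 2.8227*g - 1.3731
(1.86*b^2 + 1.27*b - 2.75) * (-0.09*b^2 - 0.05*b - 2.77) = -0.1674*b^4 - 0.2073*b^3 - 4.9682*b^2 - 3.3804*b + 7.6175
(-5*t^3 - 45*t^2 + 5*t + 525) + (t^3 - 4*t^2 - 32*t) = -4*t^3 - 49*t^2 - 27*t + 525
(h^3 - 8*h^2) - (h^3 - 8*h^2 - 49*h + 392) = 49*h - 392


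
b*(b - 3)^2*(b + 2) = b^4 - 4*b^3 - 3*b^2 + 18*b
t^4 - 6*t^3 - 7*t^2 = t^2*(t - 7)*(t + 1)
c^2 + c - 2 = (c - 1)*(c + 2)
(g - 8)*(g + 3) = g^2 - 5*g - 24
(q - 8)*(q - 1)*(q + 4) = q^3 - 5*q^2 - 28*q + 32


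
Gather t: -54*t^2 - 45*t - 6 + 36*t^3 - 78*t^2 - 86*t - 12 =36*t^3 - 132*t^2 - 131*t - 18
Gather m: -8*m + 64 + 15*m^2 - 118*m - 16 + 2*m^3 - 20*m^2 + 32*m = 2*m^3 - 5*m^2 - 94*m + 48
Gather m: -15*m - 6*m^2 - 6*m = -6*m^2 - 21*m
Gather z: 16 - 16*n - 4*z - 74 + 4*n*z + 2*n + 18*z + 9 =-14*n + z*(4*n + 14) - 49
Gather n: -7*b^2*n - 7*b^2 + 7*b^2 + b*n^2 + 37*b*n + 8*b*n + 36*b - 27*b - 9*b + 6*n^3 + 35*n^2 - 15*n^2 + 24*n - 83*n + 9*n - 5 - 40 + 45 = 6*n^3 + n^2*(b + 20) + n*(-7*b^2 + 45*b - 50)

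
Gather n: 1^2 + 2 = 3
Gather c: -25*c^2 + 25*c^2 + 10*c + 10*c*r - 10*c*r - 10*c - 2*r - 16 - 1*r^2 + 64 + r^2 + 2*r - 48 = 0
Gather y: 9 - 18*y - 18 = -18*y - 9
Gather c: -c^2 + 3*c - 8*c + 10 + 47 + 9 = -c^2 - 5*c + 66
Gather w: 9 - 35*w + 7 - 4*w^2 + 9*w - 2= -4*w^2 - 26*w + 14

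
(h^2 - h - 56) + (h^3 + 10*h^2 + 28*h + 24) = h^3 + 11*h^2 + 27*h - 32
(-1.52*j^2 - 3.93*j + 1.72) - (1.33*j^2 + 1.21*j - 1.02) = -2.85*j^2 - 5.14*j + 2.74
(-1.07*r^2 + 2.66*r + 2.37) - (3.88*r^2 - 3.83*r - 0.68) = -4.95*r^2 + 6.49*r + 3.05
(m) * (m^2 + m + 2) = m^3 + m^2 + 2*m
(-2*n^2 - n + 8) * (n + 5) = -2*n^3 - 11*n^2 + 3*n + 40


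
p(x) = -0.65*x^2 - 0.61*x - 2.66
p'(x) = -1.3*x - 0.61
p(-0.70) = -2.55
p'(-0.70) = 0.30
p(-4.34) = -12.26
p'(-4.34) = 5.03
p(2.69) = -9.00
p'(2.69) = -4.11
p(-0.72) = -2.56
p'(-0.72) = 0.33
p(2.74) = -9.21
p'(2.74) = -4.17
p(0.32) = -2.92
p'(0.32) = -1.03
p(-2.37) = -4.87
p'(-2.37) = 2.47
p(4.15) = -16.39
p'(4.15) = -6.00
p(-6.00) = -22.40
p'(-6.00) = 7.19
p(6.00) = -29.72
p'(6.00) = -8.41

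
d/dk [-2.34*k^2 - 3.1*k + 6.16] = -4.68*k - 3.1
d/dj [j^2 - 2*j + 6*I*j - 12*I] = 2*j - 2 + 6*I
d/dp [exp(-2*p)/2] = -exp(-2*p)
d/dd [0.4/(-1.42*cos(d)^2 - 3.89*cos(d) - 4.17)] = -(1.136*cos(d) + 1.556)*sin(d)/(1.42*cos(d)^2 + 3.89*cos(d) + 4.17)^2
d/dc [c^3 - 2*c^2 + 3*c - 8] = 3*c^2 - 4*c + 3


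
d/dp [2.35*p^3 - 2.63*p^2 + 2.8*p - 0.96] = 7.05*p^2 - 5.26*p + 2.8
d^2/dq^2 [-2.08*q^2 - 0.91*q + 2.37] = -4.16000000000000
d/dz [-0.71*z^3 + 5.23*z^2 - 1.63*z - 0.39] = -2.13*z^2 + 10.46*z - 1.63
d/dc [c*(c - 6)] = 2*c - 6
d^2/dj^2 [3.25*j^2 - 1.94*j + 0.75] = 6.50000000000000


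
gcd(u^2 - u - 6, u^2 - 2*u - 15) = 1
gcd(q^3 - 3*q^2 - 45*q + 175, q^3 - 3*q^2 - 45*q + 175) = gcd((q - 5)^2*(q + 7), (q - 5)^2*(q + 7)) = q^3 - 3*q^2 - 45*q + 175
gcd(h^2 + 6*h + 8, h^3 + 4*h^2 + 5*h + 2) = h + 2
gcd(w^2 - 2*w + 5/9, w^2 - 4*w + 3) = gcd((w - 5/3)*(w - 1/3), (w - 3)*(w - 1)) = 1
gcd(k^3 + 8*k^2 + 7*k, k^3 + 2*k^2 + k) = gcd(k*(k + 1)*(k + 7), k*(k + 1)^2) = k^2 + k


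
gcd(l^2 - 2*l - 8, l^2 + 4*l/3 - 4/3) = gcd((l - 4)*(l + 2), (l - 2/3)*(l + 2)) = l + 2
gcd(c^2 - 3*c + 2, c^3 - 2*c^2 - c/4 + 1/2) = c - 2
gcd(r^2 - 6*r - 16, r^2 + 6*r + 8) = r + 2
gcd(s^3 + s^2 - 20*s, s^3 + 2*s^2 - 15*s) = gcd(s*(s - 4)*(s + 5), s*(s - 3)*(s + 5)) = s^2 + 5*s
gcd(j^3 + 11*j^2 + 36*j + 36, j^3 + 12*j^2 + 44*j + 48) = j^2 + 8*j + 12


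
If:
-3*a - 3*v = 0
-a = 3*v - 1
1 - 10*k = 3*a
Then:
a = -1/2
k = 1/4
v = 1/2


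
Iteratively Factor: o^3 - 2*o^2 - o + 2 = (o - 2)*(o^2 - 1) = (o - 2)*(o - 1)*(o + 1)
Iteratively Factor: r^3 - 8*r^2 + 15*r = (r - 5)*(r^2 - 3*r) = (r - 5)*(r - 3)*(r)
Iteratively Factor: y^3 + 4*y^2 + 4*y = (y + 2)*(y^2 + 2*y) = y*(y + 2)*(y + 2)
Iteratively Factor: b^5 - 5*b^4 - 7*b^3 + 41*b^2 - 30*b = (b)*(b^4 - 5*b^3 - 7*b^2 + 41*b - 30) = b*(b - 2)*(b^3 - 3*b^2 - 13*b + 15) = b*(b - 2)*(b - 1)*(b^2 - 2*b - 15) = b*(b - 2)*(b - 1)*(b + 3)*(b - 5)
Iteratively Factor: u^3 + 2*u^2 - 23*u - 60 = (u + 3)*(u^2 - u - 20) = (u + 3)*(u + 4)*(u - 5)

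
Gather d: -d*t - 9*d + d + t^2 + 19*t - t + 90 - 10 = d*(-t - 8) + t^2 + 18*t + 80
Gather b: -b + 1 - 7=-b - 6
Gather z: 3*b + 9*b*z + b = 9*b*z + 4*b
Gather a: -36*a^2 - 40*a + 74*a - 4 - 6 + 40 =-36*a^2 + 34*a + 30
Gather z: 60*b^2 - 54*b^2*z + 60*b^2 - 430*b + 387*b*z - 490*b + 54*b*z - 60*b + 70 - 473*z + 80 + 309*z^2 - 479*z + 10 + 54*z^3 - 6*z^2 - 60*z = 120*b^2 - 980*b + 54*z^3 + 303*z^2 + z*(-54*b^2 + 441*b - 1012) + 160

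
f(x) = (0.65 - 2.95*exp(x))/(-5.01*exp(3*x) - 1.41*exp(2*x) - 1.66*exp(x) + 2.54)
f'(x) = (0.65 - 2.95*exp(x))*(15.03*exp(3*x) + 2.82*exp(2*x) + 1.66*exp(x))/(-5.01*exp(3*x) - 1.41*exp(2*x) - 1.66*exp(x) + 2.54)^2 - 2.95*exp(x)/(-5.01*exp(3*x) - 1.41*exp(2*x) - 1.66*exp(x) + 2.54) = (-29.559*exp(3*x) + 5.61*exp(2*x) + 1.833*exp(x) - 6.414)*exp(x)/(25.1001*exp(6*x) + 14.1282*exp(5*x) + 18.6213*exp(4*x) - 20.7696*exp(3*x) - 4.4072*exp(2*x) - 8.4328*exp(x) + 6.4516)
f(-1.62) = 0.03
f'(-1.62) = -0.27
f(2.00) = 0.01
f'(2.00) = -0.02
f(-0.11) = 0.54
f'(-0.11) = -1.42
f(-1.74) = 0.06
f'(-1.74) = -0.22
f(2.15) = 0.01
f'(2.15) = -0.01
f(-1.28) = -0.09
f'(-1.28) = -0.49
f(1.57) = 0.02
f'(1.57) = -0.04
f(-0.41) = 2.02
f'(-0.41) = -18.02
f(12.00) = 0.00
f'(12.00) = 0.00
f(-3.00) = 0.21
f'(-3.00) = -0.05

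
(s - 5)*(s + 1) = s^2 - 4*s - 5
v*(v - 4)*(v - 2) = v^3 - 6*v^2 + 8*v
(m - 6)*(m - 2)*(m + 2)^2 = m^4 - 4*m^3 - 16*m^2 + 16*m + 48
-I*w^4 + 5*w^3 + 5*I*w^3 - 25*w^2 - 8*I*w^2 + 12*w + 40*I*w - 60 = (w - 5)*(w - 2*I)*(w + 6*I)*(-I*w + 1)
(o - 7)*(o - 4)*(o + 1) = o^3 - 10*o^2 + 17*o + 28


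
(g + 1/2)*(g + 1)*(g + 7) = g^3 + 17*g^2/2 + 11*g + 7/2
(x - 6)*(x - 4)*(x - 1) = x^3 - 11*x^2 + 34*x - 24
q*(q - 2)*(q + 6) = q^3 + 4*q^2 - 12*q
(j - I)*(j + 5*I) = j^2 + 4*I*j + 5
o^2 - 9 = (o - 3)*(o + 3)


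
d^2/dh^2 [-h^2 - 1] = -2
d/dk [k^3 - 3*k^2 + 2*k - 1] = 3*k^2 - 6*k + 2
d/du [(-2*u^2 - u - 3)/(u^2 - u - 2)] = (3*u^2 + 14*u - 1)/(u^4 - 2*u^3 - 3*u^2 + 4*u + 4)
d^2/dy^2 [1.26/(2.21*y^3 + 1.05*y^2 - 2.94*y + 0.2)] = (-(16.7076*y + 2.646)*(2.21*y^3 + 1.05*y^2 - 2.94*y + 0.2) + 1.26*(6.63*y^2 + 2.1*y - 2.94)*(13.26*y^2 + 4.2*y - 5.88))/(2.21*y^3 + 1.05*y^2 - 2.94*y + 0.2)^3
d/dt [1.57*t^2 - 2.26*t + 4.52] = 3.14*t - 2.26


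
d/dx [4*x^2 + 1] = 8*x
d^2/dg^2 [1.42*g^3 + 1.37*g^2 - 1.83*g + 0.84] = 8.52*g + 2.74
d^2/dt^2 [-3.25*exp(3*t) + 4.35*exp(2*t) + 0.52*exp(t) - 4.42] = (-29.25*exp(2*t) + 17.4*exp(t) + 0.52)*exp(t)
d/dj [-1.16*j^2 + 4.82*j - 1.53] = 4.82 - 2.32*j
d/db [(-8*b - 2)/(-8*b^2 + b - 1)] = 2*(-32*b^2 - 16*b + 5)/(64*b^4 - 16*b^3 + 17*b^2 - 2*b + 1)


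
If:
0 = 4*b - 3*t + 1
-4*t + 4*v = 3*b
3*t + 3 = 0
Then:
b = -1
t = -1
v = -7/4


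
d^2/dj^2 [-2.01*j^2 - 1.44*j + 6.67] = -4.02000000000000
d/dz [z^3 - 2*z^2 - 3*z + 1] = 3*z^2 - 4*z - 3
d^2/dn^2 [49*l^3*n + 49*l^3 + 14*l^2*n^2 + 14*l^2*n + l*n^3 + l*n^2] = 2*l*(14*l + 3*n + 1)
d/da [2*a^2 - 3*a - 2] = 4*a - 3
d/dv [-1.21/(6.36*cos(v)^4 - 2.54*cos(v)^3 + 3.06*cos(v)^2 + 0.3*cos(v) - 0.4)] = (-30.7824*cos(v)^3 + 9.2202*cos(v)^2 - 7.4052*cos(v) - 0.363)*sin(v)/(6.36*cos(v)^4 - 2.54*cos(v)^3 + 3.06*cos(v)^2 + 0.3*cos(v) - 0.4)^2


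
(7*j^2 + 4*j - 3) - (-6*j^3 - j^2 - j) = 6*j^3 + 8*j^2 + 5*j - 3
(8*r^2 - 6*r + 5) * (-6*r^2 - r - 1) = -48*r^4 + 28*r^3 - 32*r^2 + r - 5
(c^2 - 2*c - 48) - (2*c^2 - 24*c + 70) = -c^2 + 22*c - 118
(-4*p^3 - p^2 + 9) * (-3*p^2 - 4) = 12*p^5 + 3*p^4 + 16*p^3 - 23*p^2 - 36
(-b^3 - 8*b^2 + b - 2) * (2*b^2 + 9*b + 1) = -2*b^5 - 25*b^4 - 71*b^3 - 3*b^2 - 17*b - 2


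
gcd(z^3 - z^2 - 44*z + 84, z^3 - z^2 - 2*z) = z - 2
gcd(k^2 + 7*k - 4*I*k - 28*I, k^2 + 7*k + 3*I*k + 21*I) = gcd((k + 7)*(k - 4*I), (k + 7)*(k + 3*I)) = k + 7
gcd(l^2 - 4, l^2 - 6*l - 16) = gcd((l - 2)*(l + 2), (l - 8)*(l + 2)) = l + 2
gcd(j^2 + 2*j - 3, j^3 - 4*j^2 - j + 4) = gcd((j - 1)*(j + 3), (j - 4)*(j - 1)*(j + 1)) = j - 1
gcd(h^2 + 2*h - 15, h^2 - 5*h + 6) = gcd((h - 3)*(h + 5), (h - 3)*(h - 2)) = h - 3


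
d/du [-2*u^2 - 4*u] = -4*u - 4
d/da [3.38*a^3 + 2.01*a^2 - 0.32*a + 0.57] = 10.14*a^2 + 4.02*a - 0.32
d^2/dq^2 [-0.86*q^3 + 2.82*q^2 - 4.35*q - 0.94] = 5.64 - 5.16*q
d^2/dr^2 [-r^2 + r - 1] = -2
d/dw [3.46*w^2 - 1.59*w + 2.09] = 6.92*w - 1.59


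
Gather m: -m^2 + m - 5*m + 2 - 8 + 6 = -m^2 - 4*m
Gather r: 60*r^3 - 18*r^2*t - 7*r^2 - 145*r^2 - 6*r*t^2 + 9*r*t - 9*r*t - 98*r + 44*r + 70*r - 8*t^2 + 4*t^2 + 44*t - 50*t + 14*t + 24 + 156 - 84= 60*r^3 + r^2*(-18*t - 152) + r*(16 - 6*t^2) - 4*t^2 + 8*t + 96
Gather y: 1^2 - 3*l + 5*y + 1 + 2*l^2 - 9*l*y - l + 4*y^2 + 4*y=2*l^2 - 4*l + 4*y^2 + y*(9 - 9*l) + 2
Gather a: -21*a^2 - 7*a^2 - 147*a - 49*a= -28*a^2 - 196*a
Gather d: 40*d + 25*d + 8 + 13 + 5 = 65*d + 26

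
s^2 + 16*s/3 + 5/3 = (s + 1/3)*(s + 5)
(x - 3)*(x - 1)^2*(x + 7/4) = x^4 - 13*x^3/4 - 7*x^2/4 + 37*x/4 - 21/4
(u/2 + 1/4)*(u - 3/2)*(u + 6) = u^3/2 + 5*u^2/2 - 27*u/8 - 9/4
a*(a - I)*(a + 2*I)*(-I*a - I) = -I*a^4 + a^3 - I*a^3 + a^2 - 2*I*a^2 - 2*I*a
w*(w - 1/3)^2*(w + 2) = w^4 + 4*w^3/3 - 11*w^2/9 + 2*w/9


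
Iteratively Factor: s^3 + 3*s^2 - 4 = (s - 1)*(s^2 + 4*s + 4) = (s - 1)*(s + 2)*(s + 2)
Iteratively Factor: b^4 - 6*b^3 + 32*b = (b - 4)*(b^3 - 2*b^2 - 8*b) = b*(b - 4)*(b^2 - 2*b - 8) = b*(b - 4)^2*(b + 2)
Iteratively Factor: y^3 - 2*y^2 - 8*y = (y + 2)*(y^2 - 4*y) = (y - 4)*(y + 2)*(y)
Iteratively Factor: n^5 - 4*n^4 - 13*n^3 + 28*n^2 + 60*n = (n - 3)*(n^4 - n^3 - 16*n^2 - 20*n) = (n - 3)*(n + 2)*(n^3 - 3*n^2 - 10*n) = (n - 5)*(n - 3)*(n + 2)*(n^2 + 2*n) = (n - 5)*(n - 3)*(n + 2)^2*(n)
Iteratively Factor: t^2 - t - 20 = (t + 4)*(t - 5)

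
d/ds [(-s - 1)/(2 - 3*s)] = -5/(3*s - 2)^2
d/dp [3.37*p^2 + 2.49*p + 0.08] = 6.74*p + 2.49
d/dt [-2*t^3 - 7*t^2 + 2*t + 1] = -6*t^2 - 14*t + 2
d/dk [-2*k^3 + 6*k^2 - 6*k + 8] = -6*k^2 + 12*k - 6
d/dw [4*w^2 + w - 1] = 8*w + 1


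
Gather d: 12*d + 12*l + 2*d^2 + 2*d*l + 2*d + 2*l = 2*d^2 + d*(2*l + 14) + 14*l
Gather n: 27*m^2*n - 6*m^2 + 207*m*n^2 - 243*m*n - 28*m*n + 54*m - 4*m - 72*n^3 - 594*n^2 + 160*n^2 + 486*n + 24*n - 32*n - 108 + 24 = -6*m^2 + 50*m - 72*n^3 + n^2*(207*m - 434) + n*(27*m^2 - 271*m + 478) - 84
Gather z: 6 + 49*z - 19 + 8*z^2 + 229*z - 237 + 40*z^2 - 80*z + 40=48*z^2 + 198*z - 210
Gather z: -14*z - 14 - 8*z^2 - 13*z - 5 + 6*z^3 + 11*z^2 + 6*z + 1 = 6*z^3 + 3*z^2 - 21*z - 18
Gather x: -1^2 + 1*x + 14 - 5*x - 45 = -4*x - 32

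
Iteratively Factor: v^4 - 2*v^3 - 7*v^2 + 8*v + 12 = (v + 1)*(v^3 - 3*v^2 - 4*v + 12) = (v + 1)*(v + 2)*(v^2 - 5*v + 6) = (v - 3)*(v + 1)*(v + 2)*(v - 2)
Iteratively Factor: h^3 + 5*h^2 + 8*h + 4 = (h + 1)*(h^2 + 4*h + 4) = (h + 1)*(h + 2)*(h + 2)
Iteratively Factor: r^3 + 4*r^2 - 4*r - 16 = (r - 2)*(r^2 + 6*r + 8) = (r - 2)*(r + 2)*(r + 4)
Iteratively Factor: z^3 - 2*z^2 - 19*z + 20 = (z - 1)*(z^2 - z - 20) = (z - 5)*(z - 1)*(z + 4)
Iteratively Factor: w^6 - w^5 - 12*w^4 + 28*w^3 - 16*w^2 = (w)*(w^5 - w^4 - 12*w^3 + 28*w^2 - 16*w) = w*(w - 2)*(w^4 + w^3 - 10*w^2 + 8*w) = w*(w - 2)*(w - 1)*(w^3 + 2*w^2 - 8*w) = w^2*(w - 2)*(w - 1)*(w^2 + 2*w - 8) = w^2*(w - 2)*(w - 1)*(w + 4)*(w - 2)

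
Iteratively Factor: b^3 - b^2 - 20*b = (b)*(b^2 - b - 20) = b*(b + 4)*(b - 5)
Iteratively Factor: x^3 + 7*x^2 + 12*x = (x + 4)*(x^2 + 3*x) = x*(x + 4)*(x + 3)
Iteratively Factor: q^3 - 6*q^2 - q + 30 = (q - 3)*(q^2 - 3*q - 10) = (q - 5)*(q - 3)*(q + 2)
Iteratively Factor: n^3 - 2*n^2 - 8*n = (n)*(n^2 - 2*n - 8) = n*(n - 4)*(n + 2)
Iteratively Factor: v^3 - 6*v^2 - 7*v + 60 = (v + 3)*(v^2 - 9*v + 20) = (v - 4)*(v + 3)*(v - 5)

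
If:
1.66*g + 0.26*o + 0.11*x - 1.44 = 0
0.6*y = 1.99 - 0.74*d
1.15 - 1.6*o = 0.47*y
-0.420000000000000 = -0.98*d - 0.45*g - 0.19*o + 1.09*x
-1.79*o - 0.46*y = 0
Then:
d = -13.16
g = 2.45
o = -5.02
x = -12.08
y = 19.55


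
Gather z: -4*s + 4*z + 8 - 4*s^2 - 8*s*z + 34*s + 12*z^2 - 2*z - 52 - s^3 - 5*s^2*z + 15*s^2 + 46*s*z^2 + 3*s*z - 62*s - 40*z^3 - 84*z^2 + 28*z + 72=-s^3 + 11*s^2 - 32*s - 40*z^3 + z^2*(46*s - 72) + z*(-5*s^2 - 5*s + 30) + 28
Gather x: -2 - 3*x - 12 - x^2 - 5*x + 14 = -x^2 - 8*x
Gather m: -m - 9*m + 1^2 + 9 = 10 - 10*m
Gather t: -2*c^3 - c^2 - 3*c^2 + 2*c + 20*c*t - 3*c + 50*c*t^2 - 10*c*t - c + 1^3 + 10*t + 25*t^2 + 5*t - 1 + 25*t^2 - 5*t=-2*c^3 - 4*c^2 - 2*c + t^2*(50*c + 50) + t*(10*c + 10)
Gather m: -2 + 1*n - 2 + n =2*n - 4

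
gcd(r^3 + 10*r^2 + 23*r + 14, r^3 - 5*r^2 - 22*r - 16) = r^2 + 3*r + 2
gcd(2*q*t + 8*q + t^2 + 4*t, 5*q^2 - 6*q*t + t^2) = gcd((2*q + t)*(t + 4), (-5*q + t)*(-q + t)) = 1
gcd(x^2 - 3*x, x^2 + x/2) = x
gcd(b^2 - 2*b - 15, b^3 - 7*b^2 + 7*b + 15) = b - 5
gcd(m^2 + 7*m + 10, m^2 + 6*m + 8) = m + 2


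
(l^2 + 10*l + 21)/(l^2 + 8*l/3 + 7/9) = 9*(l^2 + 10*l + 21)/(9*l^2 + 24*l + 7)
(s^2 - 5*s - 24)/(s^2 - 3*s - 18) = (s - 8)/(s - 6)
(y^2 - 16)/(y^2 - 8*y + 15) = (y^2 - 16)/(y^2 - 8*y + 15)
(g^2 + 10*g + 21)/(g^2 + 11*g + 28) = (g + 3)/(g + 4)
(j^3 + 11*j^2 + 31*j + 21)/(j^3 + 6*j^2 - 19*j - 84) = (j + 1)/(j - 4)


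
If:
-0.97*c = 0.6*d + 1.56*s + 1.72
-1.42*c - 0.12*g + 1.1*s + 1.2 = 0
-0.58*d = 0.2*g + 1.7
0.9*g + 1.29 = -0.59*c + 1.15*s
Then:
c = 0.55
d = -2.02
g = -2.65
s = -0.67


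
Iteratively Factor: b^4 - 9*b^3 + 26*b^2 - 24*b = (b - 4)*(b^3 - 5*b^2 + 6*b) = b*(b - 4)*(b^2 - 5*b + 6) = b*(b - 4)*(b - 2)*(b - 3)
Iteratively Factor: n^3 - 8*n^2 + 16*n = (n)*(n^2 - 8*n + 16) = n*(n - 4)*(n - 4)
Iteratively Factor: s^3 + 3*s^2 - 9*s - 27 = (s + 3)*(s^2 - 9) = (s + 3)^2*(s - 3)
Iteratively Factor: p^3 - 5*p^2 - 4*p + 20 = (p - 2)*(p^2 - 3*p - 10) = (p - 2)*(p + 2)*(p - 5)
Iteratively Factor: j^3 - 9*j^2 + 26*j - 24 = (j - 2)*(j^2 - 7*j + 12) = (j - 4)*(j - 2)*(j - 3)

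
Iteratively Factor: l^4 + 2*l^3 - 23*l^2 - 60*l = (l)*(l^3 + 2*l^2 - 23*l - 60) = l*(l - 5)*(l^2 + 7*l + 12) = l*(l - 5)*(l + 3)*(l + 4)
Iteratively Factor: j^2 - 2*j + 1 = (j - 1)*(j - 1)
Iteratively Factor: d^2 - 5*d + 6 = (d - 3)*(d - 2)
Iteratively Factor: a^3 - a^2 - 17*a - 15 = (a - 5)*(a^2 + 4*a + 3) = (a - 5)*(a + 1)*(a + 3)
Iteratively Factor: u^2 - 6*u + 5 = (u - 1)*(u - 5)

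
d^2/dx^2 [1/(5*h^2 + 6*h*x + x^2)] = 2*(-5*h^2 - 6*h*x - x^2 + 4*(3*h + x)^2)/(5*h^2 + 6*h*x + x^2)^3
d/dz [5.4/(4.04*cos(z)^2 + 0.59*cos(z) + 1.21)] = (43.632*cos(z) + 3.186)*sin(z)/(4.04*cos(z)^2 + 0.59*cos(z) + 1.21)^2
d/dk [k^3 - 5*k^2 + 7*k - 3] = 3*k^2 - 10*k + 7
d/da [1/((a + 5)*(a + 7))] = 2*(-a - 6)/(a^4 + 24*a^3 + 214*a^2 + 840*a + 1225)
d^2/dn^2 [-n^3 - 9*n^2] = -6*n - 18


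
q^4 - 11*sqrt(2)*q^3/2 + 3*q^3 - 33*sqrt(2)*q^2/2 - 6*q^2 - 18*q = q*(q + 3)*(q - 6*sqrt(2))*(q + sqrt(2)/2)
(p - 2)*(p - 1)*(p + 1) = p^3 - 2*p^2 - p + 2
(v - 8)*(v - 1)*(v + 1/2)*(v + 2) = v^4 - 13*v^3/2 - 27*v^2/2 + 11*v + 8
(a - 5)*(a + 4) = a^2 - a - 20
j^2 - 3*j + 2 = (j - 2)*(j - 1)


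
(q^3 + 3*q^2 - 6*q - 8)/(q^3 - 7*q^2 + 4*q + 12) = (q + 4)/(q - 6)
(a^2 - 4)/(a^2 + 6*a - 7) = (a^2 - 4)/(a^2 + 6*a - 7)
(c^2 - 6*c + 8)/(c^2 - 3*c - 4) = (c - 2)/(c + 1)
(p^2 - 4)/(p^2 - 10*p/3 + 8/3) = 3*(p + 2)/(3*p - 4)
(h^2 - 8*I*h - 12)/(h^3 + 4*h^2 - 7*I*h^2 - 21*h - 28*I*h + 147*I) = (h^2 - 8*I*h - 12)/(h^3 + h^2*(4 - 7*I) + h*(-21 - 28*I) + 147*I)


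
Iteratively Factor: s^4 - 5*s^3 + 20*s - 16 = (s - 4)*(s^3 - s^2 - 4*s + 4) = (s - 4)*(s - 1)*(s^2 - 4) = (s - 4)*(s - 2)*(s - 1)*(s + 2)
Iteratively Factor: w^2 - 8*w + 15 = (w - 3)*(w - 5)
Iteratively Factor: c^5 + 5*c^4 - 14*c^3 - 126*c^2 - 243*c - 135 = (c + 3)*(c^4 + 2*c^3 - 20*c^2 - 66*c - 45) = (c + 3)^2*(c^3 - c^2 - 17*c - 15) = (c - 5)*(c + 3)^2*(c^2 + 4*c + 3) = (c - 5)*(c + 3)^3*(c + 1)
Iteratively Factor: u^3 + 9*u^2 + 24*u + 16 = (u + 4)*(u^2 + 5*u + 4) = (u + 1)*(u + 4)*(u + 4)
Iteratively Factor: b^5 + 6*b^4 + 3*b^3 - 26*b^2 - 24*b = (b + 3)*(b^4 + 3*b^3 - 6*b^2 - 8*b) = (b + 3)*(b + 4)*(b^3 - b^2 - 2*b) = (b + 1)*(b + 3)*(b + 4)*(b^2 - 2*b) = (b - 2)*(b + 1)*(b + 3)*(b + 4)*(b)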